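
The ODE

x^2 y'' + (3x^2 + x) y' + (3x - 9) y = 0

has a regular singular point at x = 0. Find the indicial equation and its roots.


Divide by x^2 to reach normal form y'' + P_1(x) y' + P_2(x) y = 0 with P_1(x) = 3 + 1/x and P_2(x) = 3/x - 9/x^2.
x = 0 is a singular point because the y'-coefficient 3 + 1/x has a pole at x = 0 and the y-coefficient 3/x - 9/x^2 has a pole at x = 0.
It is a regular singular point because x P_1(x) = p(x) = 3x + 1 and x^2 P_2(x) = q(x) = 3x - 9 are polynomials, hence analytic at x = 0.
p(0) = 1,  q(0) = -9.
Indicial equation: r(r-1) + p(0) r + q(0) = 0, i.e. r^2 + (p(0) - 1) r + q(0) = 0, i.e. r^2 - 9 = 0.
Discriminant: (0)^2 - 4(-9) = 36, so r = (0 ± 6)/2.
Solving: r_1 = 3, r_2 = -3.

indicial: r^2 - 9 = 0; roots r_1 = 3, r_2 = -3


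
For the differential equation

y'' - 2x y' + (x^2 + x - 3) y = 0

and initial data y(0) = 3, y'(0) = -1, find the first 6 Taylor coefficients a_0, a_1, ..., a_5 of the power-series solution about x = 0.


Ansatz: y(x) = sum_{n>=0} a_n x^n, so y'(x) = sum_{n>=1} n a_n x^(n-1) and y''(x) = sum_{n>=2} n(n-1) a_n x^(n-2).
Substitute into P(x) y'' + Q(x) y' + R(x) y = 0 with P(x) = 1, Q(x) = -2x, R(x) = x^2 + x - 3, and match powers of x.
Initial conditions: a_0 = 3, a_1 = -1.
Setting the coefficient of each power of x to zero and solving order by order (substituting the coefficients already found):
  x^0: 2 a_2 - 3 a_0 = 0  ->  2 a_2 = 3 a_0 = 9  ->  a_2 = 9/2
  x^1: 6 a_3 - 5 a_1 + a_0 = 0  ->  6 a_3 = 5 a_1 - a_0 = -8  ->  a_3 = -4/3
  x^2: 12 a_4 - 7 a_2 + a_1 + a_0 = 0  ->  12 a_4 = 7 a_2 - a_1 - a_0 = 59/2  ->  a_4 = 59/24
  x^3: 20 a_5 - 9 a_3 + a_2 + a_1 = 0  ->  20 a_5 = 9 a_3 - a_2 - a_1 = -31/2  ->  a_5 = -31/40
Truncated series: y(x) = 3 - x + (9/2) x^2 - (4/3) x^3 + (59/24) x^4 - (31/40) x^5 + O(x^6).

a_0 = 3; a_1 = -1; a_2 = 9/2; a_3 = -4/3; a_4 = 59/24; a_5 = -31/40


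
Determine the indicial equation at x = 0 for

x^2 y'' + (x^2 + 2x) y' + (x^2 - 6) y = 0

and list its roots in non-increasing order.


Divide by x^2 to reach normal form y'' + P_1(x) y' + P_2(x) y = 0 with P_1(x) = 1 + 2/x and P_2(x) = 1 - 6/x^2.
x = 0 is a singular point because the y'-coefficient 1 + 2/x has a pole at x = 0 and the y-coefficient 1 - 6/x^2 has a pole at x = 0.
It is a regular singular point because x P_1(x) = p(x) = x + 2 and x^2 P_2(x) = q(x) = x^2 - 6 are polynomials, hence analytic at x = 0.
p(0) = 2,  q(0) = -6.
Indicial equation: r(r-1) + p(0) r + q(0) = 0, i.e. r^2 + (p(0) - 1) r + q(0) = 0, i.e. r^2 + 1 r - 6 = 0.
Discriminant: (1)^2 - 4(-6) = 25, so r = (-1 ± 5)/2.
Solving: r_1 = 2, r_2 = -3.

indicial: r^2 + 1 r - 6 = 0; roots r_1 = 2, r_2 = -3


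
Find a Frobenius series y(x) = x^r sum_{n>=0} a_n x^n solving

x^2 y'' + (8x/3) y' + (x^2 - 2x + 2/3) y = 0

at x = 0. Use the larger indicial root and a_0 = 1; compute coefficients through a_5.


Write in Frobenius form y'' + (p(x)/x) y' + (q(x)/x^2) y = 0:
  p(x) = 8/3,  q(x) = x^2 - 2x + 2/3.
Indicial equation: r(r-1) + (8/3) r + (2/3) = 0 -> roots r_1 = -2/3, r_2 = -1.
Take r = r_1 = -2/3. Let y(x) = x^r sum_{n>=0} a_n x^n with a_0 = 1.
Substitute y = x^r sum a_n x^n and match x^{r+n}. The recurrence is
  D(n) a_n - 2 a_{n-1} + 1 a_{n-2} = 0,  where D(n) = (r+n)(r+n-1) + (8/3)(r+n) + (2/3).
  a_n = [2 a_{n-1} - 1 a_{n-2}] / D(n).
Since the indicial polynomial factors as (r - r_1)(r - r_2), D(n) = (r_1 + n - r_1)(r_1 + n - r_2) = n(n + 1/3).
Evaluating step by step (a_0 = 1):
  n = 1: D(1) = 1(1 + 1/3) = 4/3; numerator = 2(1) = 2; a_1 = (2)/(4/3) = 3/2
  n = 2: D(2) = 2(2 + 1/3) = 14/3; numerator = 2(3/2) - 1(1) = 2; a_2 = (2)/(14/3) = 3/7
  n = 3: D(3) = 3(3 + 1/3) = 10; numerator = 2(3/7) - 1(3/2) = -9/14; a_3 = (-9/14)/(10) = -9/140
  n = 4: D(4) = 4(4 + 1/3) = 52/3; numerator = 2(-9/140) - 1(3/7) = -39/70; a_4 = (-39/70)/(52/3) = -9/280
  n = 5: D(5) = 5(5 + 1/3) = 80/3; numerator = 2(-9/280) - 1(-9/140) = 0; a_5 = (0)/(80/3) = 0

r = -2/3; a_0 = 1; a_1 = 3/2; a_2 = 3/7; a_3 = -9/140; a_4 = -9/280; a_5 = 0


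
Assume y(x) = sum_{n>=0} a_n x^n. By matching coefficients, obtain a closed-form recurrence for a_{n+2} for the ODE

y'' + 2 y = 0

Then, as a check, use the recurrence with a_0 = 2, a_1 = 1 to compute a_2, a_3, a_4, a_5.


Substitute y = sum_n a_n x^n into y'' + (const) y = 0.
y''(x) = sum_{n>=0} (n+2)(n+1) a_{n+2} x^n.
The ODE becomes sum_n [(n+2)(n+1) a_{n+2} + 2 a_n] x^n = 0.
Setting each coefficient to zero gives the recurrence:
  (n+2)(n+1) a_{n+2} + 2 a_n = 0,
  a_{n+2} = -2 / ((n+1)(n+2)) a_n.

Check with a_0 = 2, a_1 = 1 (apply the recurrence for n = 0, 1, 2, 3): a_0 = 2, a_1 = 1, a_2 = -2, a_3 = -1/3, a_4 = 1/3, a_5 = 1/30.

a_{n+2} = -2/((n+1)(n+2)) * a_n; check: a_0 = 2, a_1 = 1, a_2 = -2, a_3 = -1/3, a_4 = 1/3, a_5 = 1/30


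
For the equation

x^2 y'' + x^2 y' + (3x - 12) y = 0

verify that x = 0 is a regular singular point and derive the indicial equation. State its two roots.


Divide by x^2 to reach normal form y'' + P_1(x) y' + P_2(x) y = 0 with P_1(x) = 1 and P_2(x) = 3/x - 12/x^2.
x = 0 is a singular point because the y-coefficient 3/x - 12/x^2 has a pole at x = 0.
It is a regular singular point because x P_1(x) = p(x) = x and x^2 P_2(x) = q(x) = 3x - 12 are polynomials, hence analytic at x = 0.
p(0) = 0,  q(0) = -12.
Indicial equation: r(r-1) + p(0) r + q(0) = 0, i.e. r^2 + (p(0) - 1) r + q(0) = 0, i.e. r^2 - 1 r - 12 = 0.
Discriminant: (-1)^2 - 4(-12) = 49, so r = (1 ± 7)/2.
Solving: r_1 = 4, r_2 = -3.

indicial: r^2 - 1 r - 12 = 0; roots r_1 = 4, r_2 = -3


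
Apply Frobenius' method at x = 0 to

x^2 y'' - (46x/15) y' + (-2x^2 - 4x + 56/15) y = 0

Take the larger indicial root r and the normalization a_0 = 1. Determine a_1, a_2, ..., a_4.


Write in Frobenius form y'' + (p(x)/x) y' + (q(x)/x^2) y = 0:
  p(x) = -46/15,  q(x) = -2x^2 - 4x + 56/15.
Indicial equation: r(r-1) + (-46/15) r + (56/15) = 0 -> roots r_1 = 8/3, r_2 = 7/5.
Take r = r_1 = 8/3. Let y(x) = x^r sum_{n>=0} a_n x^n with a_0 = 1.
Substitute y = x^r sum a_n x^n and match x^{r+n}. The recurrence is
  D(n) a_n - 4 a_{n-1} - 2 a_{n-2} = 0,  where D(n) = (r+n)(r+n-1) + (-46/15)(r+n) + (56/15).
  a_n = [4 a_{n-1} + 2 a_{n-2}] / D(n).
Since the indicial polynomial factors as (r - r_1)(r - r_2), D(n) = (r_1 + n - r_1)(r_1 + n - r_2) = n(n + 19/15).
Evaluating step by step (a_0 = 1):
  n = 1: D(1) = 1(1 + 19/15) = 34/15; numerator = 4(1) = 4; a_1 = (4)/(34/15) = 30/17
  n = 2: D(2) = 2(2 + 19/15) = 98/15; numerator = 4(30/17) + 2(1) = 154/17; a_2 = (154/17)/(98/15) = 165/119
  n = 3: D(3) = 3(3 + 19/15) = 64/5; numerator = 4(165/119) + 2(30/17) = 1080/119; a_3 = (1080/119)/(64/5) = 675/952
  n = 4: D(4) = 4(4 + 19/15) = 316/15; numerator = 4(675/952) + 2(165/119) = 1335/238; a_4 = (1335/238)/(316/15) = 20025/75208

r = 8/3; a_0 = 1; a_1 = 30/17; a_2 = 165/119; a_3 = 675/952; a_4 = 20025/75208


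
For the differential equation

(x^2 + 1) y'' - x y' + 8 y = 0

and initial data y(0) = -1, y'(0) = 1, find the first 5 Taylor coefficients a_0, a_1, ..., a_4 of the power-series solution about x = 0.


Ansatz: y(x) = sum_{n>=0} a_n x^n, so y'(x) = sum_{n>=1} n a_n x^(n-1) and y''(x) = sum_{n>=2} n(n-1) a_n x^(n-2).
Substitute into P(x) y'' + Q(x) y' + R(x) y = 0 with P(x) = x^2 + 1, Q(x) = -x, R(x) = 8, and match powers of x.
Initial conditions: a_0 = -1, a_1 = 1.
Setting the coefficient of each power of x to zero and solving order by order (substituting the coefficients already found):
  x^0: 2 a_2 + 8 a_0 = 0  ->  2 a_2 = -8 a_0 = 8  ->  a_2 = 4
  x^1: 6 a_3 + 7 a_1 = 0  ->  6 a_3 = -7 a_1 = -7  ->  a_3 = -7/6
  x^2: 12 a_4 + 8 a_2 = 0  ->  12 a_4 = -8 a_2 = -32  ->  a_4 = -8/3
Truncated series: y(x) = -1 + x + 4 x^2 - (7/6) x^3 - (8/3) x^4 + O(x^5).

a_0 = -1; a_1 = 1; a_2 = 4; a_3 = -7/6; a_4 = -8/3


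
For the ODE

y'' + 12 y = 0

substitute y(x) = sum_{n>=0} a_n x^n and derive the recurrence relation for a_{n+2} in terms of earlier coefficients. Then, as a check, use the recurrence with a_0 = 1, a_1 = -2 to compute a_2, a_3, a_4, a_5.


Substitute y = sum_n a_n x^n into y'' + (const) y = 0.
y''(x) = sum_{n>=0} (n+2)(n+1) a_{n+2} x^n.
The ODE becomes sum_n [(n+2)(n+1) a_{n+2} + 12 a_n] x^n = 0.
Setting each coefficient to zero gives the recurrence:
  (n+2)(n+1) a_{n+2} + 12 a_n = 0,
  a_{n+2} = -12 / ((n+1)(n+2)) a_n.

Check with a_0 = 1, a_1 = -2 (apply the recurrence for n = 0, 1, 2, 3): a_0 = 1, a_1 = -2, a_2 = -6, a_3 = 4, a_4 = 6, a_5 = -12/5.

a_{n+2} = -12/((n+1)(n+2)) * a_n; check: a_0 = 1, a_1 = -2, a_2 = -6, a_3 = 4, a_4 = 6, a_5 = -12/5


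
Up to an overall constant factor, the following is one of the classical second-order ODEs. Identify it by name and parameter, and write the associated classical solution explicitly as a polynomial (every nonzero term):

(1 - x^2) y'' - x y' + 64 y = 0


The equation is already in a standard form:  (1 - x^2) y'' - x y' + 64 y = 0.
This matches the Chebyshev equation (1 - x^2) y'' - x y' + n^2 y = 0 (note the -x y' term, not -2x y') with n^2 = 64, so n = 8; the polynomial solution is T_8(x).
With y = sum_k a_k x^k, matching x^k gives (k+2)(k+1) a_{k+2} = (k^2 - n^2) a_k = (k - 8)(k + 8) a_k. The right side vanishes at k = 8, so the series with the parity of 8 terminates at degree 8.
Standard normalization: leading coefficient of T_n is 2^(n-1), so a_8 = 2^7 = 128. Work downward with a_k = (k+1)(k+2) a_{k+2} / ((k - 8)(k + 8)):
  a_6 = (7)(8)(128) / ((6 - 8)(6 + 8)) = 7168/(-28) = -256
  a_4 = (5)(6)(-256) / ((4 - 8)(4 + 8)) = -7680/(-48) = 160
  a_2 = (3)(4)(160) / ((2 - 8)(2 + 8)) = 1920/(-60) = -32
  a_0 = (1)(2)(-32) / ((0 - 8)(0 + 8)) = -64/(-64) = 1
Hence T_8(x) = 128 x^8 - 256 x^6 + 160 x^4 - 32 x^2 + 1.

T_8(x); series = 128 x^8 - 256 x^6 + 160 x^4 - 32 x^2 + 1


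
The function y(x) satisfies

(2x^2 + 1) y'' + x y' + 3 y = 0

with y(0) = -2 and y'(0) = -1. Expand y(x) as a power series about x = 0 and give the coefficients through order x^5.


Ansatz: y(x) = sum_{n>=0} a_n x^n, so y'(x) = sum_{n>=1} n a_n x^(n-1) and y''(x) = sum_{n>=2} n(n-1) a_n x^(n-2).
Substitute into P(x) y'' + Q(x) y' + R(x) y = 0 with P(x) = 2x^2 + 1, Q(x) = x, R(x) = 3, and match powers of x.
Initial conditions: a_0 = -2, a_1 = -1.
Setting the coefficient of each power of x to zero and solving order by order (substituting the coefficients already found):
  x^0: 2 a_2 + 3 a_0 = 0  ->  2 a_2 = -3 a_0 = 6  ->  a_2 = 3
  x^1: 6 a_3 + 4 a_1 = 0  ->  6 a_3 = -4 a_1 = 4  ->  a_3 = 2/3
  x^2: 12 a_4 + 9 a_2 = 0  ->  12 a_4 = -9 a_2 = -27  ->  a_4 = -9/4
  x^3: 20 a_5 + 18 a_3 = 0  ->  20 a_5 = -18 a_3 = -12  ->  a_5 = -3/5
Truncated series: y(x) = -2 - x + 3 x^2 + (2/3) x^3 - (9/4) x^4 - (3/5) x^5 + O(x^6).

a_0 = -2; a_1 = -1; a_2 = 3; a_3 = 2/3; a_4 = -9/4; a_5 = -3/5


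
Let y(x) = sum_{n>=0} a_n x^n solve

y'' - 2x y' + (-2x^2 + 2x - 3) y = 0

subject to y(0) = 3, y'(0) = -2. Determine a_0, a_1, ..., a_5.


Ansatz: y(x) = sum_{n>=0} a_n x^n, so y'(x) = sum_{n>=1} n a_n x^(n-1) and y''(x) = sum_{n>=2} n(n-1) a_n x^(n-2).
Substitute into P(x) y'' + Q(x) y' + R(x) y = 0 with P(x) = 1, Q(x) = -2x, R(x) = -2x^2 + 2x - 3, and match powers of x.
Initial conditions: a_0 = 3, a_1 = -2.
Setting the coefficient of each power of x to zero and solving order by order (substituting the coefficients already found):
  x^0: 2 a_2 - 3 a_0 = 0  ->  2 a_2 = 3 a_0 = 9  ->  a_2 = 9/2
  x^1: 6 a_3 - 5 a_1 + 2 a_0 = 0  ->  6 a_3 = 5 a_1 - 2 a_0 = -16  ->  a_3 = -8/3
  x^2: 12 a_4 - 7 a_2 + 2 a_1 - 2 a_0 = 0  ->  12 a_4 = 7 a_2 - 2 a_1 + 2 a_0 = 83/2  ->  a_4 = 83/24
  x^3: 20 a_5 - 9 a_3 + 2 a_2 - 2 a_1 = 0  ->  20 a_5 = 9 a_3 - 2 a_2 + 2 a_1 = -37  ->  a_5 = -37/20
Truncated series: y(x) = 3 - 2 x + (9/2) x^2 - (8/3) x^3 + (83/24) x^4 - (37/20) x^5 + O(x^6).

a_0 = 3; a_1 = -2; a_2 = 9/2; a_3 = -8/3; a_4 = 83/24; a_5 = -37/20


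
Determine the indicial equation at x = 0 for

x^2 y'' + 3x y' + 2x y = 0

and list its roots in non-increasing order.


Divide by x^2 to reach normal form y'' + P_1(x) y' + P_2(x) y = 0 with P_1(x) = 3/x and P_2(x) = 2/x.
x = 0 is a singular point because the y'-coefficient 3/x has a pole at x = 0 and the y-coefficient 2/x has a pole at x = 0.
It is a regular singular point because x P_1(x) = p(x) = 3 and x^2 P_2(x) = q(x) = 2x are polynomials, hence analytic at x = 0.
p(0) = 3,  q(0) = 0.
Indicial equation: r(r-1) + p(0) r + q(0) = 0, i.e. r^2 + (p(0) - 1) r + q(0) = 0, i.e. r^2 + 2 r = 0.
Discriminant: (2)^2 - 4(0) = 4, so r = (-2 ± 2)/2.
Solving: r_1 = 0, r_2 = -2.

indicial: r^2 + 2 r = 0; roots r_1 = 0, r_2 = -2


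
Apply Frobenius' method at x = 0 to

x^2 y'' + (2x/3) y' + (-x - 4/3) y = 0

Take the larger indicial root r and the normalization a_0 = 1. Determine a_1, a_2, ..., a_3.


Write in Frobenius form y'' + (p(x)/x) y' + (q(x)/x^2) y = 0:
  p(x) = 2/3,  q(x) = -x - 4/3.
Indicial equation: r(r-1) + (2/3) r + (-4/3) = 0 -> roots r_1 = 4/3, r_2 = -1.
Take r = r_1 = 4/3. Let y(x) = x^r sum_{n>=0} a_n x^n with a_0 = 1.
Substitute y = x^r sum a_n x^n and match x^{r+n}. The recurrence is
  D(n) a_n - 1 a_{n-1} = 0,  where D(n) = (r+n)(r+n-1) + (2/3)(r+n) + (-4/3).
  a_n = 1 / D(n) * a_{n-1}.
Since the indicial polynomial factors as (r - r_1)(r - r_2), D(n) = (r_1 + n - r_1)(r_1 + n - r_2) = n(n + 7/3).
Evaluating step by step (a_0 = 1):
  n = 1: D(1) = 1(1 + 7/3) = 10/3; numerator = 1(1) = 1; a_1 = (1)/(10/3) = 3/10
  n = 2: D(2) = 2(2 + 7/3) = 26/3; numerator = 1(3/10) = 3/10; a_2 = (3/10)/(26/3) = 9/260
  n = 3: D(3) = 3(3 + 7/3) = 16; numerator = 1(9/260) = 9/260; a_3 = (9/260)/(16) = 9/4160

r = 4/3; a_0 = 1; a_1 = 3/10; a_2 = 9/260; a_3 = 9/4160


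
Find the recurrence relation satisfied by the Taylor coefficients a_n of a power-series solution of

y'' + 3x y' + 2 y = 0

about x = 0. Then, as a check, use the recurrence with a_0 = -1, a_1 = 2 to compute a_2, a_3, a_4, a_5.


Substitute y = sum_n a_n x^n.
y''(x) has coefficient (n+2)(n+1) a_{n+2} at x^n;
3 x y'(x) has coefficient 3 n a_n at x^n (shift);
2 y(x) has coefficient 2 a_n at x^n.
Matching x^n: (n+2)(n+1) a_{n+2} + (3n + 2) a_n = 0.
Thus a_{n+2} = (-3n - 2) / ((n+1)(n+2)) * a_n.

Check with a_0 = -1, a_1 = 2 (apply the recurrence for n = 0, 1, 2, 3): a_0 = -1, a_1 = 2, a_2 = 1, a_3 = -5/3, a_4 = -2/3, a_5 = 11/12.

a_(n+2) = (-3n - 2) / ((n+1)(n+2)) * a_n; check: a_0 = -1, a_1 = 2, a_2 = 1, a_3 = -5/3, a_4 = -2/3, a_5 = 11/12


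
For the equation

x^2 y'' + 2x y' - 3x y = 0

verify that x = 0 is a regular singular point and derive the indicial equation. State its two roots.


Divide by x^2 to reach normal form y'' + P_1(x) y' + P_2(x) y = 0 with P_1(x) = 2/x and P_2(x) = -3/x.
x = 0 is a singular point because the y'-coefficient 2/x has a pole at x = 0 and the y-coefficient -3/x has a pole at x = 0.
It is a regular singular point because x P_1(x) = p(x) = 2 and x^2 P_2(x) = q(x) = -3x are polynomials, hence analytic at x = 0.
p(0) = 2,  q(0) = 0.
Indicial equation: r(r-1) + p(0) r + q(0) = 0, i.e. r^2 + (p(0) - 1) r + q(0) = 0, i.e. r^2 + 1 r = 0.
Discriminant: (1)^2 - 4(0) = 1, so r = (-1 ± 1)/2.
Solving: r_1 = 0, r_2 = -1.

indicial: r^2 + 1 r = 0; roots r_1 = 0, r_2 = -1


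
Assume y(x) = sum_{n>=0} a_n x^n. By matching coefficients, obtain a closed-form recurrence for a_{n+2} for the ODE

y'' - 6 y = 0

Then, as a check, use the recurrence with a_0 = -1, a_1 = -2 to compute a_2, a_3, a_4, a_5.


Substitute y = sum_n a_n x^n into y'' + (const) y = 0.
y''(x) = sum_{n>=0} (n+2)(n+1) a_{n+2} x^n.
The ODE becomes sum_n [(n+2)(n+1) a_{n+2} - 6 a_n] x^n = 0.
Setting each coefficient to zero gives the recurrence:
  (n+2)(n+1) a_{n+2} - 6 a_n = 0,
  a_{n+2} = 6 / ((n+1)(n+2)) a_n.

Check with a_0 = -1, a_1 = -2 (apply the recurrence for n = 0, 1, 2, 3): a_0 = -1, a_1 = -2, a_2 = -3, a_3 = -2, a_4 = -3/2, a_5 = -3/5.

a_{n+2} = 6/((n+1)(n+2)) * a_n; check: a_0 = -1, a_1 = -2, a_2 = -3, a_3 = -2, a_4 = -3/2, a_5 = -3/5


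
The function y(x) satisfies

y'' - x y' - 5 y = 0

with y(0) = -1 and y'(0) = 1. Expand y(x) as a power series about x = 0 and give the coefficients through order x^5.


Ansatz: y(x) = sum_{n>=0} a_n x^n, so y'(x) = sum_{n>=1} n a_n x^(n-1) and y''(x) = sum_{n>=2} n(n-1) a_n x^(n-2).
Substitute into P(x) y'' + Q(x) y' + R(x) y = 0 with P(x) = 1, Q(x) = -x, R(x) = -5, and match powers of x.
Initial conditions: a_0 = -1, a_1 = 1.
Setting the coefficient of each power of x to zero and solving order by order (substituting the coefficients already found):
  x^0: 2 a_2 - 5 a_0 = 0  ->  2 a_2 = 5 a_0 = -5  ->  a_2 = -5/2
  x^1: 6 a_3 - 6 a_1 = 0  ->  6 a_3 = 6 a_1 = 6  ->  a_3 = 1
  x^2: 12 a_4 - 7 a_2 = 0  ->  12 a_4 = 7 a_2 = -35/2  ->  a_4 = -35/24
  x^3: 20 a_5 - 8 a_3 = 0  ->  20 a_5 = 8 a_3 = 8  ->  a_5 = 2/5
Truncated series: y(x) = -1 + x - (5/2) x^2 + x^3 - (35/24) x^4 + (2/5) x^5 + O(x^6).

a_0 = -1; a_1 = 1; a_2 = -5/2; a_3 = 1; a_4 = -35/24; a_5 = 2/5


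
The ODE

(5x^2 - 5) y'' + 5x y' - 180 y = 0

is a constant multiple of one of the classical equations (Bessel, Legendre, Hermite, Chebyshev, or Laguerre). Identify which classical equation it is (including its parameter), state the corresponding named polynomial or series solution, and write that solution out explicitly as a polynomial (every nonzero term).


All three coefficients share the factor -5; dividing through by -5 gives  (1 - x^2) y'' - x y' + 36 y = 0.
This matches the Chebyshev equation (1 - x^2) y'' - x y' + n^2 y = 0 (note the -x y' term, not -2x y') with n^2 = 36, so n = 6; the polynomial solution is T_6(x).
With y = sum_k a_k x^k, matching x^k gives (k+2)(k+1) a_{k+2} = (k^2 - n^2) a_k = (k - 6)(k + 6) a_k. The right side vanishes at k = 6, so the series with the parity of 6 terminates at degree 6.
Standard normalization: leading coefficient of T_n is 2^(n-1), so a_6 = 2^5 = 32. Work downward with a_k = (k+1)(k+2) a_{k+2} / ((k - 6)(k + 6)):
  a_4 = (5)(6)(32) / ((4 - 6)(4 + 6)) = 960/(-20) = -48
  a_2 = (3)(4)(-48) / ((2 - 6)(2 + 6)) = -576/(-32) = 18
  a_0 = (1)(2)(18) / ((0 - 6)(0 + 6)) = 36/(-36) = -1
Hence T_6(x) = 32 x^6 - 48 x^4 + 18 x^2 - 1.

T_6(x); series = 32 x^6 - 48 x^4 + 18 x^2 - 1


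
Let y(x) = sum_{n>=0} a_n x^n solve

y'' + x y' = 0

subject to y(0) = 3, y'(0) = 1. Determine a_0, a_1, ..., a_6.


Ansatz: y(x) = sum_{n>=0} a_n x^n, so y'(x) = sum_{n>=1} n a_n x^(n-1) and y''(x) = sum_{n>=2} n(n-1) a_n x^(n-2).
Substitute into P(x) y'' + Q(x) y' + R(x) y = 0 with P(x) = 1, Q(x) = x, R(x) = 0, and match powers of x.
Initial conditions: a_0 = 3, a_1 = 1.
Setting the coefficient of each power of x to zero and solving order by order (substituting the coefficients already found):
  x^0: 2 a_2 = 0  ->  a_2 = 0
  x^1: 6 a_3 + a_1 = 0  ->  6 a_3 = -a_1 = -1  ->  a_3 = -1/6
  x^2: 12 a_4 + 2 a_2 = 0  ->  12 a_4 = -2 a_2 = 0  ->  a_4 = 0
  x^3: 20 a_5 + 3 a_3 = 0  ->  20 a_5 = -3 a_3 = 1/2  ->  a_5 = 1/40
  x^4: 30 a_6 + 4 a_4 = 0  ->  30 a_6 = -4 a_4 = 0  ->  a_6 = 0
Truncated series: y(x) = 3 + x - (1/6) x^3 + (1/40) x^5 + O(x^7).

a_0 = 3; a_1 = 1; a_2 = 0; a_3 = -1/6; a_4 = 0; a_5 = 1/40; a_6 = 0


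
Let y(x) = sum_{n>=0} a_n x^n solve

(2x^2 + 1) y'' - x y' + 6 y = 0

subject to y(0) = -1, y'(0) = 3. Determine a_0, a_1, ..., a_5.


Ansatz: y(x) = sum_{n>=0} a_n x^n, so y'(x) = sum_{n>=1} n a_n x^(n-1) and y''(x) = sum_{n>=2} n(n-1) a_n x^(n-2).
Substitute into P(x) y'' + Q(x) y' + R(x) y = 0 with P(x) = 2x^2 + 1, Q(x) = -x, R(x) = 6, and match powers of x.
Initial conditions: a_0 = -1, a_1 = 3.
Setting the coefficient of each power of x to zero and solving order by order (substituting the coefficients already found):
  x^0: 2 a_2 + 6 a_0 = 0  ->  2 a_2 = -6 a_0 = 6  ->  a_2 = 3
  x^1: 6 a_3 + 5 a_1 = 0  ->  6 a_3 = -5 a_1 = -15  ->  a_3 = -5/2
  x^2: 12 a_4 + 8 a_2 = 0  ->  12 a_4 = -8 a_2 = -24  ->  a_4 = -2
  x^3: 20 a_5 + 15 a_3 = 0  ->  20 a_5 = -15 a_3 = 75/2  ->  a_5 = 15/8
Truncated series: y(x) = -1 + 3 x + 3 x^2 - (5/2) x^3 - 2 x^4 + (15/8) x^5 + O(x^6).

a_0 = -1; a_1 = 3; a_2 = 3; a_3 = -5/2; a_4 = -2; a_5 = 15/8


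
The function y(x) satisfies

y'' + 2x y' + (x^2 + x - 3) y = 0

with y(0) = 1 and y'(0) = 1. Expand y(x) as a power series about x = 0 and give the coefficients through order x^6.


Ansatz: y(x) = sum_{n>=0} a_n x^n, so y'(x) = sum_{n>=1} n a_n x^(n-1) and y''(x) = sum_{n>=2} n(n-1) a_n x^(n-2).
Substitute into P(x) y'' + Q(x) y' + R(x) y = 0 with P(x) = 1, Q(x) = 2x, R(x) = x^2 + x - 3, and match powers of x.
Initial conditions: a_0 = 1, a_1 = 1.
Setting the coefficient of each power of x to zero and solving order by order (substituting the coefficients already found):
  x^0: 2 a_2 - 3 a_0 = 0  ->  2 a_2 = 3 a_0 = 3  ->  a_2 = 3/2
  x^1: 6 a_3 - a_1 + a_0 = 0  ->  6 a_3 = a_1 - a_0 = 0  ->  a_3 = 0
  x^2: 12 a_4 + a_2 + a_1 + a_0 = 0  ->  12 a_4 = -a_2 - a_1 - a_0 = -7/2  ->  a_4 = -7/24
  x^3: 20 a_5 + 3 a_3 + a_2 + a_1 = 0  ->  20 a_5 = -3 a_3 - a_2 - a_1 = -5/2  ->  a_5 = -1/8
  x^4: 30 a_6 + 5 a_4 + a_3 + a_2 = 0  ->  30 a_6 = -5 a_4 - a_3 - a_2 = -1/24  ->  a_6 = -1/720
Truncated series: y(x) = 1 + x + (3/2) x^2 - (7/24) x^4 - (1/8) x^5 - (1/720) x^6 + O(x^7).

a_0 = 1; a_1 = 1; a_2 = 3/2; a_3 = 0; a_4 = -7/24; a_5 = -1/8; a_6 = -1/720


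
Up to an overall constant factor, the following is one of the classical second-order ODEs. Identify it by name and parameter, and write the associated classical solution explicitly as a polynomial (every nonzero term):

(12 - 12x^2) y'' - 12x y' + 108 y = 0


All three coefficients share the factor 12; dividing through by 12 gives  (1 - x^2) y'' - x y' + 9 y = 0.
This matches the Chebyshev equation (1 - x^2) y'' - x y' + n^2 y = 0 (note the -x y' term, not -2x y') with n^2 = 9, so n = 3; the polynomial solution is T_3(x).
With y = sum_k a_k x^k, matching x^k gives (k+2)(k+1) a_{k+2} = (k^2 - n^2) a_k = (k - 3)(k + 3) a_k. The right side vanishes at k = 3, so the series with the parity of 3 terminates at degree 3.
Standard normalization: leading coefficient of T_n is 2^(n-1), so a_3 = 2^2 = 4. Work downward with a_k = (k+1)(k+2) a_{k+2} / ((k - 3)(k + 3)):
  a_1 = (2)(3)(4) / ((1 - 3)(1 + 3)) = 24/(-8) = -3
Hence T_3(x) = 4 x^3 - 3 x.

T_3(x); series = 4 x^3 - 3 x


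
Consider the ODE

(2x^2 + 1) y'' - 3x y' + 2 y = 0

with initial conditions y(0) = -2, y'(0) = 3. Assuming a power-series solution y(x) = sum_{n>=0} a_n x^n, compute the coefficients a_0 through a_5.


Ansatz: y(x) = sum_{n>=0} a_n x^n, so y'(x) = sum_{n>=1} n a_n x^(n-1) and y''(x) = sum_{n>=2} n(n-1) a_n x^(n-2).
Substitute into P(x) y'' + Q(x) y' + R(x) y = 0 with P(x) = 2x^2 + 1, Q(x) = -3x, R(x) = 2, and match powers of x.
Initial conditions: a_0 = -2, a_1 = 3.
Setting the coefficient of each power of x to zero and solving order by order (substituting the coefficients already found):
  x^0: 2 a_2 + 2 a_0 = 0  ->  2 a_2 = -2 a_0 = 4  ->  a_2 = 2
  x^1: 6 a_3 - a_1 = 0  ->  6 a_3 = a_1 = 3  ->  a_3 = 1/2
  x^2: 12 a_4 = 0  ->  a_4 = 0
  x^3: 20 a_5 + 5 a_3 = 0  ->  20 a_5 = -5 a_3 = -5/2  ->  a_5 = -1/8
Truncated series: y(x) = -2 + 3 x + 2 x^2 + (1/2) x^3 - (1/8) x^5 + O(x^6).

a_0 = -2; a_1 = 3; a_2 = 2; a_3 = 1/2; a_4 = 0; a_5 = -1/8


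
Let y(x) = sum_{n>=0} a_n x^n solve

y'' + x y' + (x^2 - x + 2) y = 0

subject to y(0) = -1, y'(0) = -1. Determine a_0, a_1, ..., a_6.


Ansatz: y(x) = sum_{n>=0} a_n x^n, so y'(x) = sum_{n>=1} n a_n x^(n-1) and y''(x) = sum_{n>=2} n(n-1) a_n x^(n-2).
Substitute into P(x) y'' + Q(x) y' + R(x) y = 0 with P(x) = 1, Q(x) = x, R(x) = x^2 - x + 2, and match powers of x.
Initial conditions: a_0 = -1, a_1 = -1.
Setting the coefficient of each power of x to zero and solving order by order (substituting the coefficients already found):
  x^0: 2 a_2 + 2 a_0 = 0  ->  2 a_2 = -2 a_0 = 2  ->  a_2 = 1
  x^1: 6 a_3 + 3 a_1 - a_0 = 0  ->  6 a_3 = -3 a_1 + a_0 = 2  ->  a_3 = 1/3
  x^2: 12 a_4 + 4 a_2 - a_1 + a_0 = 0  ->  12 a_4 = -4 a_2 + a_1 - a_0 = -4  ->  a_4 = -1/3
  x^3: 20 a_5 + 5 a_3 - a_2 + a_1 = 0  ->  20 a_5 = -5 a_3 + a_2 - a_1 = 1/3  ->  a_5 = 1/60
  x^4: 30 a_6 + 6 a_4 - a_3 + a_2 = 0  ->  30 a_6 = -6 a_4 + a_3 - a_2 = 4/3  ->  a_6 = 2/45
Truncated series: y(x) = -1 - x + x^2 + (1/3) x^3 - (1/3) x^4 + (1/60) x^5 + (2/45) x^6 + O(x^7).

a_0 = -1; a_1 = -1; a_2 = 1; a_3 = 1/3; a_4 = -1/3; a_5 = 1/60; a_6 = 2/45


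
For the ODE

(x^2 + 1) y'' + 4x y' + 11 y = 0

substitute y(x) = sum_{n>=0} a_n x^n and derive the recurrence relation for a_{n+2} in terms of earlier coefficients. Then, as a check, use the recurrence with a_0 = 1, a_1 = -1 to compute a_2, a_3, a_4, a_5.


Substitute y = sum_n a_n x^n.
(1 + 1 x^2) y'' contributes (n+2)(n+1) a_{n+2} + n(n-1) a_n at x^n.
4 x y'(x) contributes 4 n a_n at x^n.
11 y(x) contributes 11 a_n at x^n.
Matching x^n: (n+2)(n+1) a_{n+2} + (n(n-1) + 4 n + 11) a_n = 0.
Thus a_{n+2} = (-n(n-1) - 4 n - 11) / ((n+1)(n+2)) * a_n.

Check with a_0 = 1, a_1 = -1 (apply the recurrence for n = 0, 1, 2, 3): a_0 = 1, a_1 = -1, a_2 = -11/2, a_3 = 5/2, a_4 = 77/8, a_5 = -29/8.

a_(n+2) = (-n(n-1) - 4 n - 11) / ((n+1)(n+2)) * a_n; check: a_0 = 1, a_1 = -1, a_2 = -11/2, a_3 = 5/2, a_4 = 77/8, a_5 = -29/8


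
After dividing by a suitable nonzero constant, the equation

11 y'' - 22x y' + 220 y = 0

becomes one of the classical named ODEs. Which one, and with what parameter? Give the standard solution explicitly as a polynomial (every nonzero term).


All three coefficients share the factor 11; dividing through by 11 gives  y'' - 2x y' + 20 y = 0.
This matches the Hermite equation y'' - 2x y' + 2n y = 0 with 2n = 20, so n = 10; the polynomial solution is H_10(x).
With y = sum_k a_k x^k, matching x^k gives (k+2)(k+1) a_{k+2} = 2(k - n) a_k = 2(k - 10) a_k. The right side vanishes at k = 10, so the series with the parity of 10 terminates at degree 10.
Standard normalization: leading coefficient of H_n is 2^n, so a_10 = 2^10 = 1024. Work downward with a_k = (k+1)(k+2) a_{k+2} / (2(k - n)):
  a_8 = (9)(10)(1024) / (2(8 - 10)) = 92160/(-4) = -23040
  a_6 = (7)(8)(-23040) / (2(6 - 10)) = -1290240/(-8) = 161280
  a_4 = (5)(6)(161280) / (2(4 - 10)) = 4838400/(-12) = -403200
  a_2 = (3)(4)(-403200) / (2(2 - 10)) = -4838400/(-16) = 302400
  a_0 = (1)(2)(302400) / (2(0 - 10)) = 604800/(-20) = -30240
Hence H_10(x) = 1024 x^10 - 23040 x^8 + 161280 x^6 - 403200 x^4 + 302400 x^2 - 30240.

H_10(x); series = 1024 x^10 - 23040 x^8 + 161280 x^6 - 403200 x^4 + 302400 x^2 - 30240


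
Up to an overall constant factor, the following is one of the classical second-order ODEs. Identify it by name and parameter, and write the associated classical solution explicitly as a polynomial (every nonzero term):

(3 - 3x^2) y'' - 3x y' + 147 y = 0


All three coefficients share the factor 3; dividing through by 3 gives  (1 - x^2) y'' - x y' + 49 y = 0.
This matches the Chebyshev equation (1 - x^2) y'' - x y' + n^2 y = 0 (note the -x y' term, not -2x y') with n^2 = 49, so n = 7; the polynomial solution is T_7(x).
With y = sum_k a_k x^k, matching x^k gives (k+2)(k+1) a_{k+2} = (k^2 - n^2) a_k = (k - 7)(k + 7) a_k. The right side vanishes at k = 7, so the series with the parity of 7 terminates at degree 7.
Standard normalization: leading coefficient of T_n is 2^(n-1), so a_7 = 2^6 = 64. Work downward with a_k = (k+1)(k+2) a_{k+2} / ((k - 7)(k + 7)):
  a_5 = (6)(7)(64) / ((5 - 7)(5 + 7)) = 2688/(-24) = -112
  a_3 = (4)(5)(-112) / ((3 - 7)(3 + 7)) = -2240/(-40) = 56
  a_1 = (2)(3)(56) / ((1 - 7)(1 + 7)) = 336/(-48) = -7
Hence T_7(x) = 64 x^7 - 112 x^5 + 56 x^3 - 7 x.

T_7(x); series = 64 x^7 - 112 x^5 + 56 x^3 - 7 x


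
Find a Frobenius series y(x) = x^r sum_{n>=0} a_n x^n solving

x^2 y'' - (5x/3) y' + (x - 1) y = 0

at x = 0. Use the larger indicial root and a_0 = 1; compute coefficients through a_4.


Write in Frobenius form y'' + (p(x)/x) y' + (q(x)/x^2) y = 0:
  p(x) = -5/3,  q(x) = x - 1.
Indicial equation: r(r-1) + (-5/3) r + (-1) = 0 -> roots r_1 = 3, r_2 = -1/3.
Take r = r_1 = 3. Let y(x) = x^r sum_{n>=0} a_n x^n with a_0 = 1.
Substitute y = x^r sum a_n x^n and match x^{r+n}. The recurrence is
  D(n) a_n + 1 a_{n-1} = 0,  where D(n) = (r+n)(r+n-1) + (-5/3)(r+n) + (-1).
  a_n = -1 / D(n) * a_{n-1}.
Since the indicial polynomial factors as (r - r_1)(r - r_2), D(n) = (r_1 + n - r_1)(r_1 + n - r_2) = n(n + 10/3).
Evaluating step by step (a_0 = 1):
  n = 1: D(1) = 1(1 + 10/3) = 13/3; numerator = -1(1) = -1; a_1 = (-1)/(13/3) = -3/13
  n = 2: D(2) = 2(2 + 10/3) = 32/3; numerator = -1(-3/13) = 3/13; a_2 = (3/13)/(32/3) = 9/416
  n = 3: D(3) = 3(3 + 10/3) = 19; numerator = -1(9/416) = -9/416; a_3 = (-9/416)/(19) = -9/7904
  n = 4: D(4) = 4(4 + 10/3) = 88/3; numerator = -1(-9/7904) = 9/7904; a_4 = (9/7904)/(88/3) = 27/695552

r = 3; a_0 = 1; a_1 = -3/13; a_2 = 9/416; a_3 = -9/7904; a_4 = 27/695552


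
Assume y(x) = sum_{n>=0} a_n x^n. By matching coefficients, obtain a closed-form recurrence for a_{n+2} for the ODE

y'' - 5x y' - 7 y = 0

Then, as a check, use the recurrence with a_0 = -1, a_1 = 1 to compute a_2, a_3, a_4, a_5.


Substitute y = sum_n a_n x^n.
y''(x) has coefficient (n+2)(n+1) a_{n+2} at x^n;
-5 x y'(x) has coefficient -5 n a_n at x^n (shift);
-7 y(x) has coefficient -7 a_n at x^n.
Matching x^n: (n+2)(n+1) a_{n+2} + (-5n - 7) a_n = 0.
Thus a_{n+2} = (5n + 7) / ((n+1)(n+2)) * a_n.

Check with a_0 = -1, a_1 = 1 (apply the recurrence for n = 0, 1, 2, 3): a_0 = -1, a_1 = 1, a_2 = -7/2, a_3 = 2, a_4 = -119/24, a_5 = 11/5.

a_(n+2) = (5n + 7) / ((n+1)(n+2)) * a_n; check: a_0 = -1, a_1 = 1, a_2 = -7/2, a_3 = 2, a_4 = -119/24, a_5 = 11/5


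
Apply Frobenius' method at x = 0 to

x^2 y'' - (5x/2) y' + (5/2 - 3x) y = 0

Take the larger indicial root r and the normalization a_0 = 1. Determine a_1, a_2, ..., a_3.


Write in Frobenius form y'' + (p(x)/x) y' + (q(x)/x^2) y = 0:
  p(x) = -5/2,  q(x) = 5/2 - 3x.
Indicial equation: r(r-1) + (-5/2) r + (5/2) = 0 -> roots r_1 = 5/2, r_2 = 1.
Take r = r_1 = 5/2. Let y(x) = x^r sum_{n>=0} a_n x^n with a_0 = 1.
Substitute y = x^r sum a_n x^n and match x^{r+n}. The recurrence is
  D(n) a_n - 3 a_{n-1} = 0,  where D(n) = (r+n)(r+n-1) + (-5/2)(r+n) + (5/2).
  a_n = 3 / D(n) * a_{n-1}.
Since the indicial polynomial factors as (r - r_1)(r - r_2), D(n) = (r_1 + n - r_1)(r_1 + n - r_2) = n(n + 3/2).
Evaluating step by step (a_0 = 1):
  n = 1: D(1) = 1(1 + 3/2) = 5/2; numerator = 3(1) = 3; a_1 = (3)/(5/2) = 6/5
  n = 2: D(2) = 2(2 + 3/2) = 7; numerator = 3(6/5) = 18/5; a_2 = (18/5)/(7) = 18/35
  n = 3: D(3) = 3(3 + 3/2) = 27/2; numerator = 3(18/35) = 54/35; a_3 = (54/35)/(27/2) = 4/35

r = 5/2; a_0 = 1; a_1 = 6/5; a_2 = 18/35; a_3 = 4/35


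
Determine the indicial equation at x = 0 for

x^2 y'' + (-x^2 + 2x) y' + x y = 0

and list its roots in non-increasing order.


Divide by x^2 to reach normal form y'' + P_1(x) y' + P_2(x) y = 0 with P_1(x) = -1 + 2/x and P_2(x) = 1/x.
x = 0 is a singular point because the y'-coefficient -1 + 2/x has a pole at x = 0 and the y-coefficient 1/x has a pole at x = 0.
It is a regular singular point because x P_1(x) = p(x) = 2 - x and x^2 P_2(x) = q(x) = x are polynomials, hence analytic at x = 0.
p(0) = 2,  q(0) = 0.
Indicial equation: r(r-1) + p(0) r + q(0) = 0, i.e. r^2 + (p(0) - 1) r + q(0) = 0, i.e. r^2 + 1 r = 0.
Discriminant: (1)^2 - 4(0) = 1, so r = (-1 ± 1)/2.
Solving: r_1 = 0, r_2 = -1.

indicial: r^2 + 1 r = 0; roots r_1 = 0, r_2 = -1


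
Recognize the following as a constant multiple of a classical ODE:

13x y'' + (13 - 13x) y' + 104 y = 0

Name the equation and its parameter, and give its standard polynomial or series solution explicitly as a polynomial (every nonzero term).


All three coefficients share the factor 13; dividing through by 13 gives  x y'' + (1 - x) y' + 8 y = 0.
This matches the Laguerre equation x y'' + (1 - x) y' + n y = 0 with n = 8; the polynomial solution is L_8(x).
With y = sum_k a_k x^k, matching x^k gives (k+1)k a_{k+1} + (k+1) a_{k+1} - k a_k + n a_k = 0, i.e. (k+1)^2 a_{k+1} = (k - n) a_k = (k - 8) a_k. The right side vanishes at k = 8, so the series terminates at degree 8.
Standard normalization L_n(0) = 1 gives a_0 = 1. Work upward with a_{k+1} = (k - 8) a_k / (k+1)^2:
  a_1 = (0 - 8)(1) / 1^2 = -8/1 = -8
  a_2 = (1 - 8)(-8) / 2^2 = 56/4 = 14
  a_3 = (2 - 8)(14) / 3^2 = -84/9 = -28/3
  a_4 = (3 - 8)(-28/3) / 4^2 = (140/3)/16 = 35/12
  a_5 = (4 - 8)(35/12) / 5^2 = (-35/3)/25 = -7/15
  a_6 = (5 - 8)(-7/15) / 6^2 = (7/5)/36 = 7/180
  a_7 = (6 - 8)(7/180) / 7^2 = (-7/90)/49 = -1/630
  a_8 = (7 - 8)(-1/630) / 8^2 = (1/630)/64 = 1/40320
Hence L_8(x) = x^8/40320 - x^7/630 + 7 x^6/180 - 7 x^5/15 + 35 x^4/12 - 28 x^3/3 + 14 x^2 - 8 x + 1.

L_8(x); series = x^8/40320 - x^7/630 + 7 x^6/180 - 7 x^5/15 + 35 x^4/12 - 28 x^3/3 + 14 x^2 - 8 x + 1


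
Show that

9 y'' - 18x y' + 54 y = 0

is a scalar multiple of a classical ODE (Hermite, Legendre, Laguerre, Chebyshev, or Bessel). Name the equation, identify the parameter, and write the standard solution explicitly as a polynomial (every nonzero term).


All three coefficients share the factor 9; dividing through by 9 gives  y'' - 2x y' + 6 y = 0.
This matches the Hermite equation y'' - 2x y' + 2n y = 0 with 2n = 6, so n = 3; the polynomial solution is H_3(x).
With y = sum_k a_k x^k, matching x^k gives (k+2)(k+1) a_{k+2} = 2(k - n) a_k = 2(k - 3) a_k. The right side vanishes at k = 3, so the series with the parity of 3 terminates at degree 3.
Standard normalization: leading coefficient of H_n is 2^n, so a_3 = 2^3 = 8. Work downward with a_k = (k+1)(k+2) a_{k+2} / (2(k - n)):
  a_1 = (2)(3)(8) / (2(1 - 3)) = 48/(-4) = -12
Hence H_3(x) = 8 x^3 - 12 x.

H_3(x); series = 8 x^3 - 12 x


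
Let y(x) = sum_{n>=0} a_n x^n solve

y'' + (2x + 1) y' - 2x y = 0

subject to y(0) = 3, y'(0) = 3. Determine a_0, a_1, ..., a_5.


Ansatz: y(x) = sum_{n>=0} a_n x^n, so y'(x) = sum_{n>=1} n a_n x^(n-1) and y''(x) = sum_{n>=2} n(n-1) a_n x^(n-2).
Substitute into P(x) y'' + Q(x) y' + R(x) y = 0 with P(x) = 1, Q(x) = 2x + 1, R(x) = -2x, and match powers of x.
Initial conditions: a_0 = 3, a_1 = 3.
Setting the coefficient of each power of x to zero and solving order by order (substituting the coefficients already found):
  x^0: 2 a_2 + a_1 = 0  ->  2 a_2 = -a_1 = -3  ->  a_2 = -3/2
  x^1: 6 a_3 + 2 a_2 + 2 a_1 - 2 a_0 = 0  ->  6 a_3 = -2 a_2 - 2 a_1 + 2 a_0 = 3  ->  a_3 = 1/2
  x^2: 12 a_4 + 3 a_3 + 4 a_2 - 2 a_1 = 0  ->  12 a_4 = -3 a_3 - 4 a_2 + 2 a_1 = 21/2  ->  a_4 = 7/8
  x^3: 20 a_5 + 4 a_4 + 6 a_3 - 2 a_2 = 0  ->  20 a_5 = -4 a_4 - 6 a_3 + 2 a_2 = -19/2  ->  a_5 = -19/40
Truncated series: y(x) = 3 + 3 x - (3/2) x^2 + (1/2) x^3 + (7/8) x^4 - (19/40) x^5 + O(x^6).

a_0 = 3; a_1 = 3; a_2 = -3/2; a_3 = 1/2; a_4 = 7/8; a_5 = -19/40


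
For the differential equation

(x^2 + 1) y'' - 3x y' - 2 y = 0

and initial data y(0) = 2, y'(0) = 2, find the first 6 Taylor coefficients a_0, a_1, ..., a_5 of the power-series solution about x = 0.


Ansatz: y(x) = sum_{n>=0} a_n x^n, so y'(x) = sum_{n>=1} n a_n x^(n-1) and y''(x) = sum_{n>=2} n(n-1) a_n x^(n-2).
Substitute into P(x) y'' + Q(x) y' + R(x) y = 0 with P(x) = x^2 + 1, Q(x) = -3x, R(x) = -2, and match powers of x.
Initial conditions: a_0 = 2, a_1 = 2.
Setting the coefficient of each power of x to zero and solving order by order (substituting the coefficients already found):
  x^0: 2 a_2 - 2 a_0 = 0  ->  2 a_2 = 2 a_0 = 4  ->  a_2 = 2
  x^1: 6 a_3 - 5 a_1 = 0  ->  6 a_3 = 5 a_1 = 10  ->  a_3 = 5/3
  x^2: 12 a_4 - 6 a_2 = 0  ->  12 a_4 = 6 a_2 = 12  ->  a_4 = 1
  x^3: 20 a_5 - 5 a_3 = 0  ->  20 a_5 = 5 a_3 = 25/3  ->  a_5 = 5/12
Truncated series: y(x) = 2 + 2 x + 2 x^2 + (5/3) x^3 + x^4 + (5/12) x^5 + O(x^6).

a_0 = 2; a_1 = 2; a_2 = 2; a_3 = 5/3; a_4 = 1; a_5 = 5/12


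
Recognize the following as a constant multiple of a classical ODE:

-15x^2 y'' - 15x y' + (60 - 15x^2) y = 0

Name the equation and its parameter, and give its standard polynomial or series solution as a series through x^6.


All three coefficients share the factor -15; dividing through by -15 gives  x^2 y'' + x y' + (x^2 - 4) y = 0.
This matches the Bessel equation x^2 y'' + x y' + (x^2 - nu^2) y = 0 with nu^2 = 4, so nu = 2; the solution bounded at x = 0 is J_2(x).
Frobenius at x = 0: indicial roots ±nu; for r = nu the recurrence k(k + 2nu) c_k = -c_{k-2} gives the standard series J_nu(x) = sum_{k>=0} (-1)^k / (k! (k+nu)!) (x/2)^(2k+nu). Evaluate the first 3 terms:
  k = 0: (-1)^0 / (0! * 2! * 2^2) x^2 = 1/(1*2*4) x^2 = (1/8) x^2
  k = 1: (-1)^1 / (1! * 3! * 2^4) x^4 = -1/(1*6*16) x^4 = (-1/96) x^4
  k = 2: (-1)^2 / (2! * 4! * 2^6) x^6 = 1/(2*24*64) x^6 = (1/3072) x^6
Hence J_2(x) = x^6/3072 - x^4/96 + x^2/8 + ....

J_2(x); series = x^6/3072 - x^4/96 + x^2/8


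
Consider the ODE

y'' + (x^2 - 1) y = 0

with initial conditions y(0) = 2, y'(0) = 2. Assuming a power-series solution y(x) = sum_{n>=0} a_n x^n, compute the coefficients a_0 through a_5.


Ansatz: y(x) = sum_{n>=0} a_n x^n, so y'(x) = sum_{n>=1} n a_n x^(n-1) and y''(x) = sum_{n>=2} n(n-1) a_n x^(n-2).
Substitute into P(x) y'' + Q(x) y' + R(x) y = 0 with P(x) = 1, Q(x) = 0, R(x) = x^2 - 1, and match powers of x.
Initial conditions: a_0 = 2, a_1 = 2.
Setting the coefficient of each power of x to zero and solving order by order (substituting the coefficients already found):
  x^0: 2 a_2 - a_0 = 0  ->  2 a_2 = a_0 = 2  ->  a_2 = 1
  x^1: 6 a_3 - a_1 = 0  ->  6 a_3 = a_1 = 2  ->  a_3 = 1/3
  x^2: 12 a_4 - a_2 + a_0 = 0  ->  12 a_4 = a_2 - a_0 = -1  ->  a_4 = -1/12
  x^3: 20 a_5 - a_3 + a_1 = 0  ->  20 a_5 = a_3 - a_1 = -5/3  ->  a_5 = -1/12
Truncated series: y(x) = 2 + 2 x + x^2 + (1/3) x^3 - (1/12) x^4 - (1/12) x^5 + O(x^6).

a_0 = 2; a_1 = 2; a_2 = 1; a_3 = 1/3; a_4 = -1/12; a_5 = -1/12


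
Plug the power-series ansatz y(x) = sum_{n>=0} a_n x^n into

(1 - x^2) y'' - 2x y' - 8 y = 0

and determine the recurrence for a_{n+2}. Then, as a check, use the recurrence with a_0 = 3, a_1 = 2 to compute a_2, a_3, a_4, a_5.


Substitute y = sum_n a_n x^n.
(1 - 1 x^2) y'' contributes (n+2)(n+1) a_{n+2} - n(n-1) a_n at x^n.
-2 x y'(x) contributes -2 n a_n at x^n.
-8 y(x) contributes -8 a_n at x^n.
Matching x^n: (n+2)(n+1) a_{n+2} + (-n(n-1) - 2 n - 8) a_n = 0.
Thus a_{n+2} = (n(n-1) + 2 n + 8) / ((n+1)(n+2)) * a_n.

Check with a_0 = 3, a_1 = 2 (apply the recurrence for n = 0, 1, 2, 3): a_0 = 3, a_1 = 2, a_2 = 12, a_3 = 10/3, a_4 = 14, a_5 = 10/3.

a_(n+2) = (n(n-1) + 2 n + 8) / ((n+1)(n+2)) * a_n; check: a_0 = 3, a_1 = 2, a_2 = 12, a_3 = 10/3, a_4 = 14, a_5 = 10/3


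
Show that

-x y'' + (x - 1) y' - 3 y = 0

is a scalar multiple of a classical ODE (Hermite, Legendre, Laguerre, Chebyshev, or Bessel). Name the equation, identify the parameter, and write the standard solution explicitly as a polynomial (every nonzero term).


All three coefficients share the factor -1; dividing through by -1 gives  x y'' + (1 - x) y' + 3 y = 0.
This matches the Laguerre equation x y'' + (1 - x) y' + n y = 0 with n = 3; the polynomial solution is L_3(x).
With y = sum_k a_k x^k, matching x^k gives (k+1)k a_{k+1} + (k+1) a_{k+1} - k a_k + n a_k = 0, i.e. (k+1)^2 a_{k+1} = (k - n) a_k = (k - 3) a_k. The right side vanishes at k = 3, so the series terminates at degree 3.
Standard normalization L_n(0) = 1 gives a_0 = 1. Work upward with a_{k+1} = (k - 3) a_k / (k+1)^2:
  a_1 = (0 - 3)(1) / 1^2 = -3/1 = -3
  a_2 = (1 - 3)(-3) / 2^2 = 6/4 = 3/2
  a_3 = (2 - 3)(3/2) / 3^2 = (-3/2)/9 = -1/6
Hence L_3(x) = -x^3/6 + 3 x^2/2 - 3 x + 1.

L_3(x); series = -x^3/6 + 3 x^2/2 - 3 x + 1


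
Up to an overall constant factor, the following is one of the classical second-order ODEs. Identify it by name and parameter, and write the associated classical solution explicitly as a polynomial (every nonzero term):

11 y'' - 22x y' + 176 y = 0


All three coefficients share the factor 11; dividing through by 11 gives  y'' - 2x y' + 16 y = 0.
This matches the Hermite equation y'' - 2x y' + 2n y = 0 with 2n = 16, so n = 8; the polynomial solution is H_8(x).
With y = sum_k a_k x^k, matching x^k gives (k+2)(k+1) a_{k+2} = 2(k - n) a_k = 2(k - 8) a_k. The right side vanishes at k = 8, so the series with the parity of 8 terminates at degree 8.
Standard normalization: leading coefficient of H_n is 2^n, so a_8 = 2^8 = 256. Work downward with a_k = (k+1)(k+2) a_{k+2} / (2(k - n)):
  a_6 = (7)(8)(256) / (2(6 - 8)) = 14336/(-4) = -3584
  a_4 = (5)(6)(-3584) / (2(4 - 8)) = -107520/(-8) = 13440
  a_2 = (3)(4)(13440) / (2(2 - 8)) = 161280/(-12) = -13440
  a_0 = (1)(2)(-13440) / (2(0 - 8)) = -26880/(-16) = 1680
Hence H_8(x) = 256 x^8 - 3584 x^6 + 13440 x^4 - 13440 x^2 + 1680.

H_8(x); series = 256 x^8 - 3584 x^6 + 13440 x^4 - 13440 x^2 + 1680


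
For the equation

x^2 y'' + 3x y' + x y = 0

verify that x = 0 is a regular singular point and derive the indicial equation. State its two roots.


Divide by x^2 to reach normal form y'' + P_1(x) y' + P_2(x) y = 0 with P_1(x) = 3/x and P_2(x) = 1/x.
x = 0 is a singular point because the y'-coefficient 3/x has a pole at x = 0 and the y-coefficient 1/x has a pole at x = 0.
It is a regular singular point because x P_1(x) = p(x) = 3 and x^2 P_2(x) = q(x) = x are polynomials, hence analytic at x = 0.
p(0) = 3,  q(0) = 0.
Indicial equation: r(r-1) + p(0) r + q(0) = 0, i.e. r^2 + (p(0) - 1) r + q(0) = 0, i.e. r^2 + 2 r = 0.
Discriminant: (2)^2 - 4(0) = 4, so r = (-2 ± 2)/2.
Solving: r_1 = 0, r_2 = -2.

indicial: r^2 + 2 r = 0; roots r_1 = 0, r_2 = -2
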